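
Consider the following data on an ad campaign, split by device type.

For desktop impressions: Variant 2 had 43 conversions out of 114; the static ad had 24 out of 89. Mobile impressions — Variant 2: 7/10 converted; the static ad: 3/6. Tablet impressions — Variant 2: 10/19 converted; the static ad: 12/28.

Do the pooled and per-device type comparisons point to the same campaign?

Desktop: Variant 2 43/114 = 37.7%, the static ad 24/89 = 27.0% → Variant 2
Mobile: Variant 2 7/10 = 70.0%, the static ad 3/6 = 50.0% → Variant 2
Tablet: Variant 2 10/19 = 52.6%, the static ad 12/28 = 42.9% → Variant 2
Overall: Variant 2 60/143 = 42.0%, the static ad 39/123 = 31.7% → Variant 2
Variant 2 wins overall and in every device group — no reversal.

Yes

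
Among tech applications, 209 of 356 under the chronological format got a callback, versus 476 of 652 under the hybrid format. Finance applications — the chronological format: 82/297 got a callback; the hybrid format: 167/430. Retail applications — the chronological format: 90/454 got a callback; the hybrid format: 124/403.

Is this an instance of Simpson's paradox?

Tech: the chronological format 209/356 = 58.7%, the hybrid format 476/652 = 73.0% → the hybrid format
Finance: the chronological format 82/297 = 27.6%, the hybrid format 167/430 = 38.8% → the hybrid format
Retail: the chronological format 90/454 = 19.8%, the hybrid format 124/403 = 30.8% → the hybrid format
Overall: the chronological format 381/1107 = 34.4%, the hybrid format 767/1485 = 51.6% → the hybrid format
The hybrid format wins overall and in every industry group — no reversal.

No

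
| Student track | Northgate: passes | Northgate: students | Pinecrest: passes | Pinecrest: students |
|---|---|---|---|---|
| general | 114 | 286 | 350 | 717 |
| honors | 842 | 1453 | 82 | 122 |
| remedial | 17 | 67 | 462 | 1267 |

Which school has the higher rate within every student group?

General: Northgate 114/286 = 39.9%, Pinecrest 350/717 = 48.8% → Pinecrest
Honors: Northgate 842/1453 = 57.9%, Pinecrest 82/122 = 67.2% → Pinecrest
Remedial: Northgate 17/67 = 25.4%, Pinecrest 462/1267 = 36.5% → Pinecrest
Pinecrest has the higher rate in all 3 groups.

Pinecrest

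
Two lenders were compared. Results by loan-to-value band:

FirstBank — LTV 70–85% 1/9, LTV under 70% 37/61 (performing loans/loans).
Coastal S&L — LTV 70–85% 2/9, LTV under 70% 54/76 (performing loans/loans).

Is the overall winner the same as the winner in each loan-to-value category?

LTV 70–85%: FirstBank 1/9 = 11.1%, Coastal S&L 2/9 = 22.2% → Coastal S&L
LTV under 70%: FirstBank 37/61 = 60.7%, Coastal S&L 54/76 = 71.1% → Coastal S&L
Overall: FirstBank 38/70 = 54.3%, Coastal S&L 56/85 = 65.9% → Coastal S&L
Coastal S&L wins overall and in every loan-to-value group — no reversal.

Yes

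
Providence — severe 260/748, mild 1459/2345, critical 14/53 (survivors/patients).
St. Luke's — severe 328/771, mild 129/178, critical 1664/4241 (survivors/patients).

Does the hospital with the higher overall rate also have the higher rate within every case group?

No

Severe: Providence 260/748 = 34.8%, St. Luke's 328/771 = 42.5% → St. Luke's
Mild: Providence 1459/2345 = 62.2%, St. Luke's 129/178 = 72.5% → St. Luke's
Critical: Providence 14/53 = 26.4%, St. Luke's 1664/4241 = 39.2% → St. Luke's
Overall: Providence 1733/3146 = 55.1%, St. Luke's 2121/5190 = 40.9% → Providence
St. Luke's wins each case group but Providence wins overall — the comparison reverses. St. Luke's's patients skew toward critical, which has a lower base rate.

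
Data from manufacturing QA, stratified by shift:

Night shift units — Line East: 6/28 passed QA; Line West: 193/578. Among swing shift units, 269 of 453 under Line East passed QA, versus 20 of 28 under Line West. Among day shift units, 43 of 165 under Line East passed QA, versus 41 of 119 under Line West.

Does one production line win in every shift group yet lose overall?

Yes

Night shift: Line East 6/28 = 21.4%, Line West 193/578 = 33.4% → Line West
Swing shift: Line East 269/453 = 59.4%, Line West 20/28 = 71.4% → Line West
Day shift: Line East 43/165 = 26.1%, Line West 41/119 = 34.5% → Line West
Overall: Line East 318/646 = 49.2%, Line West 254/725 = 35.0% → Line East
Line West wins each shift group but Line East wins overall — the comparison reverses. Line West's units skew toward night shift, which has a lower base rate.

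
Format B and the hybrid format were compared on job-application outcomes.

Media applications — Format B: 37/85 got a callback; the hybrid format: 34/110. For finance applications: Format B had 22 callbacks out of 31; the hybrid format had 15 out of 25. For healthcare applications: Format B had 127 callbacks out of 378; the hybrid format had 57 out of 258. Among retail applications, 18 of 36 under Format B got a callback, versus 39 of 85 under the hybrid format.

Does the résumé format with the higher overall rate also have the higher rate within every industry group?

Media: Format B 37/85 = 43.5%, the hybrid format 34/110 = 30.9% → Format B
Finance: Format B 22/31 = 71.0%, the hybrid format 15/25 = 60.0% → Format B
Healthcare: Format B 127/378 = 33.6%, the hybrid format 57/258 = 22.1% → Format B
Retail: Format B 18/36 = 50.0%, the hybrid format 39/85 = 45.9% → Format B
Overall: Format B 204/530 = 38.5%, the hybrid format 145/478 = 30.3% → Format B
Format B wins overall and in every industry group — no reversal.

Yes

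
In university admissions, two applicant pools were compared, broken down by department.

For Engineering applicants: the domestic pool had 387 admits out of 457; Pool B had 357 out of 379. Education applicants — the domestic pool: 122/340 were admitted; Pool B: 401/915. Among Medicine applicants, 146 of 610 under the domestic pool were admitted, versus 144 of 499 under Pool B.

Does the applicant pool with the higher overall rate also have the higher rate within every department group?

Yes

Engineering: the domestic pool 387/457 = 84.7%, Pool B 357/379 = 94.2% → Pool B
Education: the domestic pool 122/340 = 35.9%, Pool B 401/915 = 43.8% → Pool B
Medicine: the domestic pool 146/610 = 23.9%, Pool B 144/499 = 28.9% → Pool B
Overall: the domestic pool 655/1407 = 46.6%, Pool B 902/1793 = 50.3% → Pool B
Pool B wins overall and in every department group — no reversal.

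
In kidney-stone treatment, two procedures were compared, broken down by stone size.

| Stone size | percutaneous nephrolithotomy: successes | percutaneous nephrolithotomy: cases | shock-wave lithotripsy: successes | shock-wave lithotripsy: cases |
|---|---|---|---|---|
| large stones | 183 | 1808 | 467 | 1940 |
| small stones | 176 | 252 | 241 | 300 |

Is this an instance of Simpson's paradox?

No

Large stones: percutaneous nephrolithotomy 183/1808 = 10.1%, shock-wave lithotripsy 467/1940 = 24.1% → shock-wave lithotripsy
Small stones: percutaneous nephrolithotomy 176/252 = 69.8%, shock-wave lithotripsy 241/300 = 80.3% → shock-wave lithotripsy
Overall: percutaneous nephrolithotomy 359/2060 = 17.4%, shock-wave lithotripsy 708/2240 = 31.6% → shock-wave lithotripsy
Shock-wave lithotripsy wins overall and in every stone group — no reversal.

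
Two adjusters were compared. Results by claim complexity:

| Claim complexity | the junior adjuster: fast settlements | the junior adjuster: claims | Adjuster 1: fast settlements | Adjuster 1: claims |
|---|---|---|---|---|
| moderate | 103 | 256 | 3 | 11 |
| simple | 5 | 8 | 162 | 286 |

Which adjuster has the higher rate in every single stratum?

the junior adjuster

Moderate: the junior adjuster 103/256 = 40.2%, Adjuster 1 3/11 = 27.3% → the junior adjuster
Simple: the junior adjuster 5/8 = 62.5%, Adjuster 1 162/286 = 56.6% → the junior adjuster
The junior adjuster has the higher rate in both groups.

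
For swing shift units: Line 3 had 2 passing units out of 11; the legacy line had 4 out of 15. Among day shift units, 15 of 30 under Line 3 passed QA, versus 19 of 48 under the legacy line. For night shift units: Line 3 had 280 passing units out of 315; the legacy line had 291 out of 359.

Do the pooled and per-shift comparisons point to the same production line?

Swing shift: Line 3 2/11 = 18.2%, the legacy line 4/15 = 26.7% → the legacy line
Day shift: Line 3 15/30 = 50.0%, the legacy line 19/48 = 39.6% → Line 3
Night shift: Line 3 280/315 = 88.9%, the legacy line 291/359 = 81.1% → Line 3
Overall: Line 3 297/356 = 83.4%, the legacy line 314/422 = 74.4% → Line 3
Neither sweeps: Line 3 wins 2 of 3 groups, the legacy line wins 1. Line 3 wins overall but not every group — no Simpson reversal.

No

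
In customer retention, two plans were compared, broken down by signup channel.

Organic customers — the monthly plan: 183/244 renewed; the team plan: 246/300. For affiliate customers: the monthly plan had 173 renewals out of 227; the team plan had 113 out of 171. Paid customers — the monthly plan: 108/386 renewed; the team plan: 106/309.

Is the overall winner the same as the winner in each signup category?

No

Organic: the monthly plan 183/244 = 75.0%, the team plan 246/300 = 82.0% → the team plan
Affiliate: the monthly plan 173/227 = 76.2%, the team plan 113/171 = 66.1% → the monthly plan
Paid: the monthly plan 108/386 = 28.0%, the team plan 106/309 = 34.3% → the team plan
Overall: the monthly plan 464/857 = 54.1%, the team plan 465/780 = 59.6% → the team plan
Neither sweeps: the monthly plan wins 1 of 3 groups, the team plan wins 2. The team plan wins overall but not every group — no Simpson reversal.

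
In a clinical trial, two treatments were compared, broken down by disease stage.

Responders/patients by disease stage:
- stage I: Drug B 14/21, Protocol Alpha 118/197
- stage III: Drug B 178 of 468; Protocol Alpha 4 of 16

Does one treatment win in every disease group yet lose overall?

Yes

Stage I: Drug B 14/21 = 66.7%, Protocol Alpha 118/197 = 59.9% → Drug B
Stage III: Drug B 178/468 = 38.0%, Protocol Alpha 4/16 = 25.0% → Drug B
Overall: Drug B 192/489 = 39.3%, Protocol Alpha 122/213 = 57.3% → Protocol Alpha
Drug B wins each disease group but Protocol Alpha wins overall — the comparison reverses. Drug B's patients skew toward stage III, which has a lower base rate.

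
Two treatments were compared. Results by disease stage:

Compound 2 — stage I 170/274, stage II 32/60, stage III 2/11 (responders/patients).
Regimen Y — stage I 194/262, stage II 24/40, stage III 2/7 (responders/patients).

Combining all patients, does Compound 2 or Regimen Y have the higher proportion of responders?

Stage I: Compound 2 170/274 = 62.0%, Regimen Y 194/262 = 74.0% → Regimen Y
Stage II: Compound 2 32/60 = 53.3%, Regimen Y 24/40 = 60.0% → Regimen Y
Stage III: Compound 2 2/11 = 18.2%, Regimen Y 2/7 = 28.6% → Regimen Y
Overall: Compound 2 204/345 = 59.1%, Regimen Y 220/309 = 71.2% → Regimen Y

Regimen Y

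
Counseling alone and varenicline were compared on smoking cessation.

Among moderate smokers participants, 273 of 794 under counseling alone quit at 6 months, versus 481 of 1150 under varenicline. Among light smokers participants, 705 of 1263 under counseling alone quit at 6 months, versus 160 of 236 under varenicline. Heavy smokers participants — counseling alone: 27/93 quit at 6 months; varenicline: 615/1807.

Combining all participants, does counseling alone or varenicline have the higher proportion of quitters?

counseling alone

Moderate smokers: counseling alone 273/794 = 34.4%, varenicline 481/1150 = 41.8% → varenicline
Light smokers: counseling alone 705/1263 = 55.8%, varenicline 160/236 = 67.8% → varenicline
Heavy smokers: counseling alone 27/93 = 29.0%, varenicline 615/1807 = 34.0% → varenicline
Overall: counseling alone 1005/2150 = 46.7%, varenicline 1256/3193 = 39.3% → counseling alone
(Varenicline wins every dependence group but counseling alone wins overall — varenicline's participants skew toward the low-rate heavy smokers group.)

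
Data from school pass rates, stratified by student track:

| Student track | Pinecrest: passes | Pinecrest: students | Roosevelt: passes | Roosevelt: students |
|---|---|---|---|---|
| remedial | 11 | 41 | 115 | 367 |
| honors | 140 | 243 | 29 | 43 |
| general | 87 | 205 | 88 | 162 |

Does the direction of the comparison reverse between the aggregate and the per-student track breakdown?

Remedial: Pinecrest 11/41 = 26.8%, Roosevelt 115/367 = 31.3% → Roosevelt
Honors: Pinecrest 140/243 = 57.6%, Roosevelt 29/43 = 67.4% → Roosevelt
General: Pinecrest 87/205 = 42.4%, Roosevelt 88/162 = 54.3% → Roosevelt
Overall: Pinecrest 238/489 = 48.7%, Roosevelt 232/572 = 40.6% → Pinecrest
Roosevelt wins each student group but Pinecrest wins overall — the comparison reverses. Roosevelt's students skew toward remedial, which has a lower base rate.

Yes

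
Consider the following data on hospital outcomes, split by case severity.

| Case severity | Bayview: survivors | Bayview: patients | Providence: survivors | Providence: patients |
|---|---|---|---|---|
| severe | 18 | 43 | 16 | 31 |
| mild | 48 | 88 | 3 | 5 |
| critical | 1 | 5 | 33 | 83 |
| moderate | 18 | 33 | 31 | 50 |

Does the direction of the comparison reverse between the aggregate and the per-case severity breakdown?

Yes

Severe: Bayview 18/43 = 41.9%, Providence 16/31 = 51.6% → Providence
Mild: Bayview 48/88 = 54.5%, Providence 3/5 = 60.0% → Providence
Critical: Bayview 1/5 = 20.0%, Providence 33/83 = 39.8% → Providence
Moderate: Bayview 18/33 = 54.5%, Providence 31/50 = 62.0% → Providence
Overall: Bayview 85/169 = 50.3%, Providence 83/169 = 49.1% → Bayview
Providence wins each case group but Bayview wins overall — the comparison reverses. Providence's patients skew toward critical, which has a lower base rate.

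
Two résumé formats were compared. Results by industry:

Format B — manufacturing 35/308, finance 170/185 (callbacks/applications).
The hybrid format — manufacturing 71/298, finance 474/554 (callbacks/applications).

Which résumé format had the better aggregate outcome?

the hybrid format

Manufacturing: Format B 35/308 = 11.4%, the hybrid format 71/298 = 23.8% → the hybrid format
Finance: Format B 170/185 = 91.9%, the hybrid format 474/554 = 85.6% → Format B
Overall: Format B 205/493 = 41.6%, the hybrid format 545/852 = 64.0% → the hybrid format
(Neither sweeps every industry group, but the hybrid format has the higher pooled rate.)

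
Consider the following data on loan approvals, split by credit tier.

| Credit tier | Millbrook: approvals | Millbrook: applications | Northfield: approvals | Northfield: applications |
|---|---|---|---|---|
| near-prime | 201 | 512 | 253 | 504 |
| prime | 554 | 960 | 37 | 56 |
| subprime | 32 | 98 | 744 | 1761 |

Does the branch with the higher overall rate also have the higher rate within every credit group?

Near-prime: Millbrook 201/512 = 39.3%, Northfield 253/504 = 50.2% → Northfield
Prime: Millbrook 554/960 = 57.7%, Northfield 37/56 = 66.1% → Northfield
Subprime: Millbrook 32/98 = 32.7%, Northfield 744/1761 = 42.2% → Northfield
Overall: Millbrook 787/1570 = 50.1%, Northfield 1034/2321 = 44.5% → Millbrook
Northfield wins each credit group but Millbrook wins overall — the comparison reverses. Northfield's applications skew toward subprime, which has a lower base rate.

No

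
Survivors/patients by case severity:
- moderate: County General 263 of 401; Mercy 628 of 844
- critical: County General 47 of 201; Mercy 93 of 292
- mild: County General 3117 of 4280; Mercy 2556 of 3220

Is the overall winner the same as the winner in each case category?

Moderate: County General 263/401 = 65.6%, Mercy 628/844 = 74.4% → Mercy
Critical: County General 47/201 = 23.4%, Mercy 93/292 = 31.8% → Mercy
Mild: County General 3117/4280 = 72.8%, Mercy 2556/3220 = 79.4% → Mercy
Overall: County General 3427/4882 = 70.2%, Mercy 3277/4356 = 75.2% → Mercy
Mercy wins overall and in every case group — no reversal.

Yes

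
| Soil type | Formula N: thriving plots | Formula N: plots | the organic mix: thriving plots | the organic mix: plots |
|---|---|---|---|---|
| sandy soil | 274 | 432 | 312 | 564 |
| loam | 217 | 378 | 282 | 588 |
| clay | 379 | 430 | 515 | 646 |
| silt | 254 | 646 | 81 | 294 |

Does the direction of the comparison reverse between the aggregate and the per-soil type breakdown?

Sandy soil: Formula N 274/432 = 63.4%, the organic mix 312/564 = 55.3% → Formula N
Loam: Formula N 217/378 = 57.4%, the organic mix 282/588 = 48.0% → Formula N
Clay: Formula N 379/430 = 88.1%, the organic mix 515/646 = 79.7% → Formula N
Silt: Formula N 254/646 = 39.3%, the organic mix 81/294 = 27.6% → Formula N
Overall: Formula N 1124/1886 = 59.6%, the organic mix 1190/2092 = 56.9% → Formula N
Formula N wins overall and in every soil group — no reversal.

No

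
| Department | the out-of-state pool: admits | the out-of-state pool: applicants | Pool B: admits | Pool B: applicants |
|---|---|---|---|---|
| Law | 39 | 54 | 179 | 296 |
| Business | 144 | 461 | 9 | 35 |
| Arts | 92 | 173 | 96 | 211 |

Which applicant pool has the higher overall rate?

Pool B

Law: the out-of-state pool 39/54 = 72.2%, Pool B 179/296 = 60.5% → the out-of-state pool
Business: the out-of-state pool 144/461 = 31.2%, Pool B 9/35 = 25.7% → the out-of-state pool
Arts: the out-of-state pool 92/173 = 53.2%, Pool B 96/211 = 45.5% → the out-of-state pool
Overall: the out-of-state pool 275/688 = 40.0%, Pool B 284/542 = 52.4% → Pool B
(The out-of-state pool wins every department group but Pool B wins overall — the out-of-state pool's applicants skew toward the low-rate Business group.)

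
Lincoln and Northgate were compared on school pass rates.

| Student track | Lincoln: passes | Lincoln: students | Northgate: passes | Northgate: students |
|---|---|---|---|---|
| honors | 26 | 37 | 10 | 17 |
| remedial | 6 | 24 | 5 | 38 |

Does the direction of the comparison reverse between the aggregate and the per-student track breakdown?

Honors: Lincoln 26/37 = 70.3%, Northgate 10/17 = 58.8% → Lincoln
Remedial: Lincoln 6/24 = 25.0%, Northgate 5/38 = 13.2% → Lincoln
Overall: Lincoln 32/61 = 52.5%, Northgate 15/55 = 27.3% → Lincoln
Lincoln wins overall and in every student group — no reversal.

No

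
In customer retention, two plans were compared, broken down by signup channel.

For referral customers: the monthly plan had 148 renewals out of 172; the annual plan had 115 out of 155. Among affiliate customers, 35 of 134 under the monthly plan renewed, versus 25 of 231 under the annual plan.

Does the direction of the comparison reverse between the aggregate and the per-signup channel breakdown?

No

Referral: the monthly plan 148/172 = 86.0%, the annual plan 115/155 = 74.2% → the monthly plan
Affiliate: the monthly plan 35/134 = 26.1%, the annual plan 25/231 = 10.8% → the monthly plan
Overall: the monthly plan 183/306 = 59.8%, the annual plan 140/386 = 36.3% → the monthly plan
The monthly plan wins overall and in every signup group — no reversal.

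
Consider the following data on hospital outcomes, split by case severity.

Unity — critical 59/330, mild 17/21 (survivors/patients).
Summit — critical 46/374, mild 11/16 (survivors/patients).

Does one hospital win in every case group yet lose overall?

No

Critical: Unity 59/330 = 17.9%, Summit 46/374 = 12.3% → Unity
Mild: Unity 17/21 = 81.0%, Summit 11/16 = 68.8% → Unity
Overall: Unity 76/351 = 21.7%, Summit 57/390 = 14.6% → Unity
Unity wins overall and in every case group — no reversal.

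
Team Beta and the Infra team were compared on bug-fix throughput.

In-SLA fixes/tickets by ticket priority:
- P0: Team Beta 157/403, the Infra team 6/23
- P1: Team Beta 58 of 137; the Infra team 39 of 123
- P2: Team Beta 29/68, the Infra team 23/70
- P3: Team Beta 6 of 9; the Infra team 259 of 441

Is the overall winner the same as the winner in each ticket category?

No

P0: Team Beta 157/403 = 39.0%, the Infra team 6/23 = 26.1% → Team Beta
P1: Team Beta 58/137 = 42.3%, the Infra team 39/123 = 31.7% → Team Beta
P2: Team Beta 29/68 = 42.6%, the Infra team 23/70 = 32.9% → Team Beta
P3: Team Beta 6/9 = 66.7%, the Infra team 259/441 = 58.7% → Team Beta
Overall: Team Beta 250/617 = 40.5%, the Infra team 327/657 = 49.8% → the Infra team
Team Beta wins each ticket group but the Infra team wins overall — the comparison reverses. Team Beta's tickets skew toward P0, which has a lower base rate.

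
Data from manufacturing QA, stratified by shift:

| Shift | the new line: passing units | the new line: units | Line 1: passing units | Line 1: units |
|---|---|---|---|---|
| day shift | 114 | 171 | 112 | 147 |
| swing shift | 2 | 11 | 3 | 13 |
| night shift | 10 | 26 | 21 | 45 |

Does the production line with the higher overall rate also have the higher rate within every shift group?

Yes

Day shift: the new line 114/171 = 66.7%, Line 1 112/147 = 76.2% → Line 1
Swing shift: the new line 2/11 = 18.2%, Line 1 3/13 = 23.1% → Line 1
Night shift: the new line 10/26 = 38.5%, Line 1 21/45 = 46.7% → Line 1
Overall: the new line 126/208 = 60.6%, Line 1 136/205 = 66.3% → Line 1
Line 1 wins overall and in every shift group — no reversal.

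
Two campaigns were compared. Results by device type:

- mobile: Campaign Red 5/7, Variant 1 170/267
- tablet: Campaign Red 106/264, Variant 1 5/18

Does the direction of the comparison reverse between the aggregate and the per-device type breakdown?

Yes

Mobile: Campaign Red 5/7 = 71.4%, Variant 1 170/267 = 63.7% → Campaign Red
Tablet: Campaign Red 106/264 = 40.2%, Variant 1 5/18 = 27.8% → Campaign Red
Overall: Campaign Red 111/271 = 41.0%, Variant 1 175/285 = 61.4% → Variant 1
Campaign Red wins each device group but Variant 1 wins overall — the comparison reverses. Campaign Red's impressions skew toward tablet, which has a lower base rate.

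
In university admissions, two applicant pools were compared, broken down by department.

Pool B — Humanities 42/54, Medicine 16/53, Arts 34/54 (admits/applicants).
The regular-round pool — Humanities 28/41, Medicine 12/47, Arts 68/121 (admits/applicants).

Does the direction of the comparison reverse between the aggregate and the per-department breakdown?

Humanities: Pool B 42/54 = 77.8%, the regular-round pool 28/41 = 68.3% → Pool B
Medicine: Pool B 16/53 = 30.2%, the regular-round pool 12/47 = 25.5% → Pool B
Arts: Pool B 34/54 = 63.0%, the regular-round pool 68/121 = 56.2% → Pool B
Overall: Pool B 92/161 = 57.1%, the regular-round pool 108/209 = 51.7% → Pool B
Pool B wins overall and in every department group — no reversal.

No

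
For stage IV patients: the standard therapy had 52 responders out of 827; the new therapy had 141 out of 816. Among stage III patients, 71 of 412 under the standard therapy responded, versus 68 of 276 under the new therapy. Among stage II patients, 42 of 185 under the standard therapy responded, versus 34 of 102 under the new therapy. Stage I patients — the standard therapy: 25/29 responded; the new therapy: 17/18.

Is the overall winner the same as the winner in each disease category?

Yes

Stage IV: the standard therapy 52/827 = 6.3%, the new therapy 141/816 = 17.3% → the new therapy
Stage III: the standard therapy 71/412 = 17.2%, the new therapy 68/276 = 24.6% → the new therapy
Stage II: the standard therapy 42/185 = 22.7%, the new therapy 34/102 = 33.3% → the new therapy
Stage I: the standard therapy 25/29 = 86.2%, the new therapy 17/18 = 94.4% → the new therapy
Overall: the standard therapy 190/1453 = 13.1%, the new therapy 260/1212 = 21.5% → the new therapy
The new therapy wins overall and in every disease group — no reversal.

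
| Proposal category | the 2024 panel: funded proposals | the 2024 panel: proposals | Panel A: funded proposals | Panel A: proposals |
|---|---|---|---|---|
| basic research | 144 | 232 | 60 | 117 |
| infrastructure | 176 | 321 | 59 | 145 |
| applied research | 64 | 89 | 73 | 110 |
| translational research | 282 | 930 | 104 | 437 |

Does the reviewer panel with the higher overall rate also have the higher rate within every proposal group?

Yes

Basic research: the 2024 panel 144/232 = 62.1%, Panel A 60/117 = 51.3% → the 2024 panel
Infrastructure: the 2024 panel 176/321 = 54.8%, Panel A 59/145 = 40.7% → the 2024 panel
Applied research: the 2024 panel 64/89 = 71.9%, Panel A 73/110 = 66.4% → the 2024 panel
Translational research: the 2024 panel 282/930 = 30.3%, Panel A 104/437 = 23.8% → the 2024 panel
Overall: the 2024 panel 666/1572 = 42.4%, Panel A 296/809 = 36.6% → the 2024 panel
The 2024 panel wins overall and in every proposal group — no reversal.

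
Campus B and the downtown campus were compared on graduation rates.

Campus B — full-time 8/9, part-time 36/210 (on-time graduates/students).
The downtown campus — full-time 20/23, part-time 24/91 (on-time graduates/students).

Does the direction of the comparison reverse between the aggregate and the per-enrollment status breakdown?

Full-time: Campus B 8/9 = 88.9%, the downtown campus 20/23 = 87.0% → Campus B
Part-time: Campus B 36/210 = 17.1%, the downtown campus 24/91 = 26.4% → the downtown campus
Overall: Campus B 44/219 = 20.1%, the downtown campus 44/114 = 38.6% → the downtown campus
Neither sweeps: Campus B wins 1 of 2 groups, the downtown campus wins 1. The downtown campus wins overall but not every group — no Simpson reversal.

No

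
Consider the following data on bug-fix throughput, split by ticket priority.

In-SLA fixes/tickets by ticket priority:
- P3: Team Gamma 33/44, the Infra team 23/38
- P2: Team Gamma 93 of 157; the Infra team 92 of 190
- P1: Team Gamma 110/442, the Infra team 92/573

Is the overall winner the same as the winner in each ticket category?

P3: Team Gamma 33/44 = 75.0%, the Infra team 23/38 = 60.5% → Team Gamma
P2: Team Gamma 93/157 = 59.2%, the Infra team 92/190 = 48.4% → Team Gamma
P1: Team Gamma 110/442 = 24.9%, the Infra team 92/573 = 16.1% → Team Gamma
Overall: Team Gamma 236/643 = 36.7%, the Infra team 207/801 = 25.8% → Team Gamma
Team Gamma wins overall and in every ticket group — no reversal.

Yes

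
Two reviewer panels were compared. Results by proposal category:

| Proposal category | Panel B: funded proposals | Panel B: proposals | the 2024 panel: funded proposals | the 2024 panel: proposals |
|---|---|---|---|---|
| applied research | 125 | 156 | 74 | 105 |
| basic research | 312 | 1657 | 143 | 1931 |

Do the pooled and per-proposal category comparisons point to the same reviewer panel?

Applied research: Panel B 125/156 = 80.1%, the 2024 panel 74/105 = 70.5% → Panel B
Basic research: Panel B 312/1657 = 18.8%, the 2024 panel 143/1931 = 7.4% → Panel B
Overall: Panel B 437/1813 = 24.1%, the 2024 panel 217/2036 = 10.7% → Panel B
Panel B wins overall and in every proposal group — no reversal.

Yes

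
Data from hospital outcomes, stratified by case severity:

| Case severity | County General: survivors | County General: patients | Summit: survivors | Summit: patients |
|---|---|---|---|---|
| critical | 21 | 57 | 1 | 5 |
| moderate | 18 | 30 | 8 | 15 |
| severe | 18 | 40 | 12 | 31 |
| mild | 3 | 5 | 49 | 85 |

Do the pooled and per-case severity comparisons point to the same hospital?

Critical: County General 21/57 = 36.8%, Summit 1/5 = 20.0% → County General
Moderate: County General 18/30 = 60.0%, Summit 8/15 = 53.3% → County General
Severe: County General 18/40 = 45.0%, Summit 12/31 = 38.7% → County General
Mild: County General 3/5 = 60.0%, Summit 49/85 = 57.6% → County General
Overall: County General 60/132 = 45.5%, Summit 70/136 = 51.5% → Summit
County General wins each case group but Summit wins overall — the comparison reverses. County General's patients skew toward critical, which has a lower base rate.

No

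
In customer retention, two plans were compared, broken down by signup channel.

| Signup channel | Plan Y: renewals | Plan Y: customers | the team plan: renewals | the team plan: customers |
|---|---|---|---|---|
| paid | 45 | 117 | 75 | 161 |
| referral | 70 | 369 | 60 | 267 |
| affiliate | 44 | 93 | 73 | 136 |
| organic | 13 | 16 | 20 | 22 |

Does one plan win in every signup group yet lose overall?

No

Paid: Plan Y 45/117 = 38.5%, the team plan 75/161 = 46.6% → the team plan
Referral: Plan Y 70/369 = 19.0%, the team plan 60/267 = 22.5% → the team plan
Affiliate: Plan Y 44/93 = 47.3%, the team plan 73/136 = 53.7% → the team plan
Organic: Plan Y 13/16 = 81.2%, the team plan 20/22 = 90.9% → the team plan
Overall: Plan Y 172/595 = 28.9%, the team plan 228/586 = 38.9% → the team plan
The team plan wins overall and in every signup group — no reversal.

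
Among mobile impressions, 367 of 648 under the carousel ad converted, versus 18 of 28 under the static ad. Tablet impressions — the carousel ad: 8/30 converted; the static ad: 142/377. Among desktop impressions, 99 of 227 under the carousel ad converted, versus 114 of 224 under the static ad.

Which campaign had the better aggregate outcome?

the carousel ad

Mobile: the carousel ad 367/648 = 56.6%, the static ad 18/28 = 64.3% → the static ad
Tablet: the carousel ad 8/30 = 26.7%, the static ad 142/377 = 37.7% → the static ad
Desktop: the carousel ad 99/227 = 43.6%, the static ad 114/224 = 50.9% → the static ad
Overall: the carousel ad 474/905 = 52.4%, the static ad 274/629 = 43.6% → the carousel ad
(The static ad wins every device group but the carousel ad wins overall — the static ad's impressions skew toward the low-rate tablet group.)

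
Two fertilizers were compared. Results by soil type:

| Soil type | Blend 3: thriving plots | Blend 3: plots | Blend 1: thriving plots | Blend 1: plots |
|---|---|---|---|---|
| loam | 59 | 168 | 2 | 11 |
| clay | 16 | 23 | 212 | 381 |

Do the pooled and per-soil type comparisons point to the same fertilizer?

Loam: Blend 3 59/168 = 35.1%, Blend 1 2/11 = 18.2% → Blend 3
Clay: Blend 3 16/23 = 69.6%, Blend 1 212/381 = 55.6% → Blend 3
Overall: Blend 3 75/191 = 39.3%, Blend 1 214/392 = 54.6% → Blend 1
Blend 3 wins each soil group but Blend 1 wins overall — the comparison reverses. Blend 3's plots skew toward loam, which has a lower base rate.

No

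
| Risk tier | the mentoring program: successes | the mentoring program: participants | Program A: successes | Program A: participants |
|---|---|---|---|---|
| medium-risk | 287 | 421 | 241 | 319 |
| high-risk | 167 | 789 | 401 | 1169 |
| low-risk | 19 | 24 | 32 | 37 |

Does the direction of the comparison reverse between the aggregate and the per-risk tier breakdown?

Medium-risk: the mentoring program 287/421 = 68.2%, Program A 241/319 = 75.5% → Program A
High-risk: the mentoring program 167/789 = 21.2%, Program A 401/1169 = 34.3% → Program A
Low-risk: the mentoring program 19/24 = 79.2%, Program A 32/37 = 86.5% → Program A
Overall: the mentoring program 473/1234 = 38.3%, Program A 674/1525 = 44.2% → Program A
Program A wins overall and in every risk group — no reversal.

No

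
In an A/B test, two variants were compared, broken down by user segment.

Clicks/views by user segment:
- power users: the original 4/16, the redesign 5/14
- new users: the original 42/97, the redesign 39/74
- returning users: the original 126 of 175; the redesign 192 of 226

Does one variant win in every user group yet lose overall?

No

Power users: the original 4/16 = 25.0%, the redesign 5/14 = 35.7% → the redesign
New users: the original 42/97 = 43.3%, the redesign 39/74 = 52.7% → the redesign
Returning users: the original 126/175 = 72.0%, the redesign 192/226 = 85.0% → the redesign
Overall: the original 172/288 = 59.7%, the redesign 236/314 = 75.2% → the redesign
The redesign wins overall and in every user group — no reversal.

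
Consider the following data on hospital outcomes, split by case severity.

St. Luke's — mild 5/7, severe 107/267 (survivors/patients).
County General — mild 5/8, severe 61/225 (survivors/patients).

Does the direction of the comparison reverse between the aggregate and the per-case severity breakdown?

No

Mild: St. Luke's 5/7 = 71.4%, County General 5/8 = 62.5% → St. Luke's
Severe: St. Luke's 107/267 = 40.1%, County General 61/225 = 27.1% → St. Luke's
Overall: St. Luke's 112/274 = 40.9%, County General 66/233 = 28.3% → St. Luke's
St. Luke's wins overall and in every case group — no reversal.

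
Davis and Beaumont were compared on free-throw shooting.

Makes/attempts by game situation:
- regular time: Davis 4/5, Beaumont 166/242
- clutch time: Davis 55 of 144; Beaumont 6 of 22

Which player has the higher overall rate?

Regular time: Davis 4/5 = 80.0%, Beaumont 166/242 = 68.6% → Davis
Clutch time: Davis 55/144 = 38.2%, Beaumont 6/22 = 27.3% → Davis
Overall: Davis 59/149 = 39.6%, Beaumont 172/264 = 65.2% → Beaumont
(Davis wins every game group but Beaumont wins overall — Davis's attempts skew toward the low-rate clutch time group.)

Beaumont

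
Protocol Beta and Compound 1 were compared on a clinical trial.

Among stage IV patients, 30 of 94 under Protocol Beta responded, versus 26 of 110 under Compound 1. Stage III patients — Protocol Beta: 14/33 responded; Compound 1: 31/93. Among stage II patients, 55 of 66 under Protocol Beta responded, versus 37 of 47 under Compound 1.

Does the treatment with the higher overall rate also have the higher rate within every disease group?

Stage IV: Protocol Beta 30/94 = 31.9%, Compound 1 26/110 = 23.6% → Protocol Beta
Stage III: Protocol Beta 14/33 = 42.4%, Compound 1 31/93 = 33.3% → Protocol Beta
Stage II: Protocol Beta 55/66 = 83.3%, Compound 1 37/47 = 78.7% → Protocol Beta
Overall: Protocol Beta 99/193 = 51.3%, Compound 1 94/250 = 37.6% → Protocol Beta
Protocol Beta wins overall and in every disease group — no reversal.

Yes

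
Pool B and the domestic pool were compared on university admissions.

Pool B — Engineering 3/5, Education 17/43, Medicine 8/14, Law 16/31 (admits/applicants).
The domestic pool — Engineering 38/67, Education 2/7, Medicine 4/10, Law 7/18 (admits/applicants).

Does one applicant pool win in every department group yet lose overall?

Engineering: Pool B 3/5 = 60.0%, the domestic pool 38/67 = 56.7% → Pool B
Education: Pool B 17/43 = 39.5%, the domestic pool 2/7 = 28.6% → Pool B
Medicine: Pool B 8/14 = 57.1%, the domestic pool 4/10 = 40.0% → Pool B
Law: Pool B 16/31 = 51.6%, the domestic pool 7/18 = 38.9% → Pool B
Overall: Pool B 44/93 = 47.3%, the domestic pool 51/102 = 50.0% → the domestic pool
Pool B wins each department group but the domestic pool wins overall — the comparison reverses. Pool B's applicants skew toward Education, which has a lower base rate.

Yes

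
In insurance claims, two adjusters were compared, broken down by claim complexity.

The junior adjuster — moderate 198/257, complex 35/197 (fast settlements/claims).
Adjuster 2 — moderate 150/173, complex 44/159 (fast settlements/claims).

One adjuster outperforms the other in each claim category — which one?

Moderate: the junior adjuster 198/257 = 77.0%, Adjuster 2 150/173 = 86.7% → Adjuster 2
Complex: the junior adjuster 35/197 = 17.8%, Adjuster 2 44/159 = 27.7% → Adjuster 2
Adjuster 2 has the higher rate in both groups.

Adjuster 2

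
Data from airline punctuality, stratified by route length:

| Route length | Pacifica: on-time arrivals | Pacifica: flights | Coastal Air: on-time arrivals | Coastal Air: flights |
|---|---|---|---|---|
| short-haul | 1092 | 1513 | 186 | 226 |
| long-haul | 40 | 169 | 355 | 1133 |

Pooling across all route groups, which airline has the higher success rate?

Short-haul: Pacifica 1092/1513 = 72.2%, Coastal Air 186/226 = 82.3% → Coastal Air
Long-haul: Pacifica 40/169 = 23.7%, Coastal Air 355/1133 = 31.3% → Coastal Air
Overall: Pacifica 1132/1682 = 67.3%, Coastal Air 541/1359 = 39.8% → Pacifica
(Coastal Air wins every route group but Pacifica wins overall — Coastal Air's flights skew toward the low-rate long-haul group.)

Pacifica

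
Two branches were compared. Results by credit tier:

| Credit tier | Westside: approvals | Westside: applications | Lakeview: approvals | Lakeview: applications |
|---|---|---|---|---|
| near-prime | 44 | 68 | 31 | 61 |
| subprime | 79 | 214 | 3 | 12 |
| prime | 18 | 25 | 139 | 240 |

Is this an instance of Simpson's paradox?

Near-prime: Westside 44/68 = 64.7%, Lakeview 31/61 = 50.8% → Westside
Subprime: Westside 79/214 = 36.9%, Lakeview 3/12 = 25.0% → Westside
Prime: Westside 18/25 = 72.0%, Lakeview 139/240 = 57.9% → Westside
Overall: Westside 141/307 = 45.9%, Lakeview 173/313 = 55.3% → Lakeview
Westside wins each credit group but Lakeview wins overall — the comparison reverses. Westside's applications skew toward subprime, which has a lower base rate.

Yes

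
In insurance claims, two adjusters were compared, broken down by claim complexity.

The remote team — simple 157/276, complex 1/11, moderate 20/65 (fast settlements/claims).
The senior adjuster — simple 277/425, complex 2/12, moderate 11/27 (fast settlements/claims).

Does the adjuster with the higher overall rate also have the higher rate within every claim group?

Yes

Simple: the remote team 157/276 = 56.9%, the senior adjuster 277/425 = 65.2% → the senior adjuster
Complex: the remote team 1/11 = 9.1%, the senior adjuster 2/12 = 16.7% → the senior adjuster
Moderate: the remote team 20/65 = 30.8%, the senior adjuster 11/27 = 40.7% → the senior adjuster
Overall: the remote team 178/352 = 50.6%, the senior adjuster 290/464 = 62.5% → the senior adjuster
The senior adjuster wins overall and in every claim group — no reversal.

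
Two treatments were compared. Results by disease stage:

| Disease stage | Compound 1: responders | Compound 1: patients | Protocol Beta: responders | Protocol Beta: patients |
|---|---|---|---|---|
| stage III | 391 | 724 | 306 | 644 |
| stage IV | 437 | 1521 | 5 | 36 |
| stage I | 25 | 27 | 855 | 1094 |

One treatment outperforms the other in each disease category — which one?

Stage III: Compound 1 391/724 = 54.0%, Protocol Beta 306/644 = 47.5% → Compound 1
Stage IV: Compound 1 437/1521 = 28.7%, Protocol Beta 5/36 = 13.9% → Compound 1
Stage I: Compound 1 25/27 = 92.6%, Protocol Beta 855/1094 = 78.2% → Compound 1
Compound 1 has the higher rate in all 3 groups.

Compound 1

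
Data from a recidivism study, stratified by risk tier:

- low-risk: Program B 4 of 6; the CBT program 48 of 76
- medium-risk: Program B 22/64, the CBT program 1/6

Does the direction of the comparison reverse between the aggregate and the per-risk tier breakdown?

Yes

Low-risk: Program B 4/6 = 66.7%, the CBT program 48/76 = 63.2% → Program B
Medium-risk: Program B 22/64 = 34.4%, the CBT program 1/6 = 16.7% → Program B
Overall: Program B 26/70 = 37.1%, the CBT program 49/82 = 59.8% → the CBT program
Program B wins each risk group but the CBT program wins overall — the comparison reverses. Program B's participants skew toward medium-risk, which has a lower base rate.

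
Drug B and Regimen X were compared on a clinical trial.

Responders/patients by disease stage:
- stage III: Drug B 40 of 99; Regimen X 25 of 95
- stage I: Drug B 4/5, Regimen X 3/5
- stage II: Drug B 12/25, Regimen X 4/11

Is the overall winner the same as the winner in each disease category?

Stage III: Drug B 40/99 = 40.4%, Regimen X 25/95 = 26.3% → Drug B
Stage I: Drug B 4/5 = 80.0%, Regimen X 3/5 = 60.0% → Drug B
Stage II: Drug B 12/25 = 48.0%, Regimen X 4/11 = 36.4% → Drug B
Overall: Drug B 56/129 = 43.4%, Regimen X 32/111 = 28.8% → Drug B
Drug B wins overall and in every disease group — no reversal.

Yes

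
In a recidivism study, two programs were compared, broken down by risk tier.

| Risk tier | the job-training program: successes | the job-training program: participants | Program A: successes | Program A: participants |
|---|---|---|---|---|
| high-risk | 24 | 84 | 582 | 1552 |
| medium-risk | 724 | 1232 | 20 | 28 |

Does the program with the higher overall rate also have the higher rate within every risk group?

No

High-risk: the job-training program 24/84 = 28.6%, Program A 582/1552 = 37.5% → Program A
Medium-risk: the job-training program 724/1232 = 58.8%, Program A 20/28 = 71.4% → Program A
Overall: the job-training program 748/1316 = 56.8%, Program A 602/1580 = 38.1% → the job-training program
Program A wins each risk group but the job-training program wins overall — the comparison reverses. Program A's participants skew toward high-risk, which has a lower base rate.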